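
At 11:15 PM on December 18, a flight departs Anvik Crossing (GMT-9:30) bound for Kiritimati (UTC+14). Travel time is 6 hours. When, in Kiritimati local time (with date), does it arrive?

Kiritimati is 23:30 ahead of Anvik Crossing.
After 6 hours it is 5:15 AM (Dec 19) in Anvik Crossing.
Shift by the zone difference: 5:15 AM + 23:30 = 4:45 AM on Dec 20 in Kiritimati.

4:45 AM on December 20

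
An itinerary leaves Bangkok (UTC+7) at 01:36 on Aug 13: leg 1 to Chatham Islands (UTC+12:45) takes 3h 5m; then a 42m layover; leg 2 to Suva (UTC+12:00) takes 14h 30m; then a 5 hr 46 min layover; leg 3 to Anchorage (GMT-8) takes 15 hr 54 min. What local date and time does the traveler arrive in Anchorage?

02:33 on August 14

Convert departure to UTC: 01:36 − 7:00 = 18:36 UTC on Aug 12.
Add 3 hours and 5 minutes leg 1 → 21:41 UTC.
Add 42 minutes layover in Chatham Islands → 22:23 UTC.
Add 14 hours and 30 minutes leg 2 → 12:53 UTC (Aug 13).
Add 5 hours and 46 minutes layover in Suva → 18:39 UTC.
Add 15 hours and 54 minutes leg 3 → 10:33 UTC (Aug 14).
Anchorage is UTC−8:00, so local arrival = 10:33 − 8:00 = 02:33 on Aug 14.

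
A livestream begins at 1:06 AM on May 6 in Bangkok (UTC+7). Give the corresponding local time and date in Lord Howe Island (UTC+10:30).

4:36 AM on May 6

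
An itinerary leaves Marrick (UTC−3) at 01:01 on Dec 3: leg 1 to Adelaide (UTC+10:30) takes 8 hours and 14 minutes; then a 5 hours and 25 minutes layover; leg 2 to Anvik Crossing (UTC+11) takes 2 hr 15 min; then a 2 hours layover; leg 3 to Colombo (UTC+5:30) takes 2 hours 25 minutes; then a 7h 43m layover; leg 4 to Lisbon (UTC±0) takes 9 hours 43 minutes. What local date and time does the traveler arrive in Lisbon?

17:46 on Dec 4

Convert departure to UTC: 01:01 + 3:00 = 04:01 UTC on Dec 3.
Add 8 hours and 14 minutes leg 1 → 12:15 UTC.
Add 5 hours 25 minutes layover in Adelaide → 17:40 UTC.
Add 2 hours 15 minutes leg 2 → 19:55 UTC.
Add 2 hours layover in Anvik Crossing → 21:55 UTC.
Add 2 hours and 25 minutes leg 3 → 00:20 UTC (Dec 4).
Add 7 hours 43 minutes layover in Colombo → 08:03 UTC.
Add 9 hours and 43 minutes leg 4 → 17:46 UTC.
Lisbon is UTC+0, so local arrival is the same: 17:46 on Dec 4.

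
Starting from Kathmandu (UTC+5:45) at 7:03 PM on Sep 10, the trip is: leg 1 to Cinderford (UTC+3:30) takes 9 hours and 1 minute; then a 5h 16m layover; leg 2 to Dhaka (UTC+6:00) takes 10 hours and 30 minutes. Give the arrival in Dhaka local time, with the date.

Convert departure to UTC: 7:03 PM − 5:45 = 1:18 PM UTC on Sep 10.
Add 9 hours and 1 minute leg 1 → 10:19 PM UTC.
Add 5 hours and 16 minutes layover in Cinderford → 3:35 AM UTC (Sep 11).
Add 10 hours and 30 minutes leg 2 → 2:05 PM UTC.
Dhaka is UTC+6:00, so local arrival = 2:05 PM + 6:00 = 8:05 PM on Sep 11.

8:05 PM on Sep 11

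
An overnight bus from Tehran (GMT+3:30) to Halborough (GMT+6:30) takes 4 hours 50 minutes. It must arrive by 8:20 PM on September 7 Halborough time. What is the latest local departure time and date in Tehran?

Target arrival in UTC: 8:20 PM − 6:30 = 1:50 PM on Sep 7.
Subtract 4 hours and 50 minutes → departure 9:00 AM UTC on Sep 7.
Tehran is UTC+3:30: 9:00 AM + 3:30 = 12:30 PM on Sep 7.

12:30 PM on September 7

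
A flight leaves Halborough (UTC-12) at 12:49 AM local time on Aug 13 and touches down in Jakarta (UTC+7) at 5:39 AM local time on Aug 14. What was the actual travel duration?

Departure in UTC: 12:49 AM + 12:00 = 12:49 PM on Aug 13.
Arrival in UTC: 5:39 AM − 7:00 = 10:39 PM on Aug 13.
Elapsed = 10:39 PM − 12:49 PM = 9 hours 50 minutes.

9 hours 50 minutes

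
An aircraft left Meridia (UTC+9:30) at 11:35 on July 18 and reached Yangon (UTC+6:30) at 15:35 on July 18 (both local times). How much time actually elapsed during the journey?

7 hours

Departure in UTC: 11:35 − 9:30 = 02:05 on Jul 18.
Arrival in UTC: 15:35 − 6:30 = 09:05 on Jul 18.
Elapsed = 09:05 − 02:05 = 7 hours.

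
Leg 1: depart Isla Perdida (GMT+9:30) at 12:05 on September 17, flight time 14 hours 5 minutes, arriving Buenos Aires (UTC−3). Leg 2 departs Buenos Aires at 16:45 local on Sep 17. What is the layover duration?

3 hours 5 minutes

Convert departure to UTC: 12:05 − 9:30 = 02:35 UTC on Sep 17.
Add 14 hours 5 minutes flight time → 16:40 UTC.
Buenos Aires is UTC−3:00, so local arrival = 16:40 − 3:00 = 13:40 on Sep 17.
Layover = 16:45 − 13:40 = 3 hours 5 minutes.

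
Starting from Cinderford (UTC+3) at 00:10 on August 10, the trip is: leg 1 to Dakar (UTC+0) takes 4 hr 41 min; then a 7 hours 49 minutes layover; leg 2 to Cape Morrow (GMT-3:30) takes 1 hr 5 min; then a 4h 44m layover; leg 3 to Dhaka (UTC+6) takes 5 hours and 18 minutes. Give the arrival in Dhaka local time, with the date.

02:47 on August 11

Convert departure to UTC: 00:10 − 3:00 = 21:10 UTC on Aug 9.
Add 4 hours 41 minutes leg 1 → 01:51 UTC (Aug 10).
Add 7 hours and 49 minutes layover in Dakar → 09:40 UTC.
Add 1 hour 5 minutes leg 2 → 10:45 UTC.
Add 4 hours and 44 minutes layover in Cape Morrow → 15:29 UTC.
Add 5 hours and 18 minutes leg 3 → 20:47 UTC.
Dhaka is UTC+6:00, so local arrival = 20:47 + 6:00 = 02:47 on Aug 11.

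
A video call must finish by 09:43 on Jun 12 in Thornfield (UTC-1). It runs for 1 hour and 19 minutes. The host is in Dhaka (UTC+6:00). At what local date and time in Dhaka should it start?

Target end time in UTC: 09:43 + 1:00 = 10:43 on Jun 12.
Subtract 1 hour and 19 minutes → start 09:24 UTC on Jun 12.
Dhaka is UTC+6:00: 09:24 + 6:00 = 15:24 on Jun 12.

15:24 on Jun 12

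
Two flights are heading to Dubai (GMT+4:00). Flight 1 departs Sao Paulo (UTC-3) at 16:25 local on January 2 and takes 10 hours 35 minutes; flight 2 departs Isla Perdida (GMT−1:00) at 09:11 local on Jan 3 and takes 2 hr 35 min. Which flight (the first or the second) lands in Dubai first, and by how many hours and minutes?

Flight 1 in UTC: 16:25 + 3:00 = 19:25 on Jan 2.
+10 hours 35 minutes → arrive 06:00 UTC on Jan 3.
Flight 2 in UTC: 09:11 + 1:00 = 10:11 on Jan 3.
+2 hours 35 minutes → arrive 12:46 UTC on Jan 3.
Flight 1 lands earlier by 6 hours 46 minutes.

the first, by 6 hours 46 minutes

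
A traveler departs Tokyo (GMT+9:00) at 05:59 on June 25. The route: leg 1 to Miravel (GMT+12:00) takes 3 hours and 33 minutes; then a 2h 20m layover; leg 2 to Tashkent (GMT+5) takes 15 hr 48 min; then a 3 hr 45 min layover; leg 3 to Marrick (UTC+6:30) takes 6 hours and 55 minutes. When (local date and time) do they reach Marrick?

11:50 on June 26

Convert departure to UTC: 05:59 − 9:00 = 20:59 UTC on Jun 24.
Add 3 hours 33 minutes leg 1 → 00:32 UTC (Jun 25).
Add 2 hours and 20 minutes layover in Miravel → 02:52 UTC.
Add 15 hours and 48 minutes leg 2 → 18:40 UTC.
Add 3 hours 45 minutes layover in Tashkent → 22:25 UTC.
Add 6 hours and 55 minutes leg 3 → 05:20 UTC (Jun 26).
Marrick is UTC+6:30, so local arrival = 05:20 + 6:30 = 11:50 on Jun 26.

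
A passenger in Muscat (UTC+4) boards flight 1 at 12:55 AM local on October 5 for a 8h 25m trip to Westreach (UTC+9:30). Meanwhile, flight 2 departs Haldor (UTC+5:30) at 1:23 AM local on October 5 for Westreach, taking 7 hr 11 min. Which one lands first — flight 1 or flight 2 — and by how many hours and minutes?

Flight 1 in UTC: 12:55 AM − 4:00 = 8:55 PM on Oct 4.
+8 hours 25 minutes → arrive 5:20 AM UTC on Oct 5.
Flight 2 in UTC: 1:23 AM − 5:30 = 7:53 PM on Oct 4.
+7 hours and 11 minutes → arrive 3:04 AM UTC on Oct 5.
Flight 2 lands earlier by 2 hours 16 minutes.

the second, by 2 hours 16 minutes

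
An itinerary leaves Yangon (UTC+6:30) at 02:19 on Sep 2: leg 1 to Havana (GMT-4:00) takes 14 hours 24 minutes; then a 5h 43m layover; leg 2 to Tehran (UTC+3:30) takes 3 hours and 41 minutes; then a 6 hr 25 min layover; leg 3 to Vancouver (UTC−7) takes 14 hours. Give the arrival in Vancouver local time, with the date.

Convert departure to UTC: 02:19 − 6:30 = 19:49 UTC on Sep 1.
Add 14 hours 24 minutes leg 1 → 10:13 UTC (Sep 2).
Add 5 hours and 43 minutes layover in Havana → 15:56 UTC.
Add 3 hours and 41 minutes leg 2 → 19:37 UTC.
Add 6 hours 25 minutes layover in Tehran → 02:02 UTC (Sep 3).
Add 14 hours leg 3 → 16:02 UTC.
Vancouver is UTC−7:00, so local arrival = 16:02 − 7:00 = 09:02 on Sep 3.

09:02 on Sep 3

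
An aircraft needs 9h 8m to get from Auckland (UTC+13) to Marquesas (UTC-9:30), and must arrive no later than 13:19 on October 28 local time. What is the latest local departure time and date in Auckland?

Target arrival in UTC: 13:19 + 9:30 = 22:49 on Oct 28.
Subtract 9 hours 8 minutes → departure 13:41 UTC on Oct 28.
Auckland is UTC+13:00: 13:41 + 13:00 = 02:41 on Oct 29.

02:41 on October 29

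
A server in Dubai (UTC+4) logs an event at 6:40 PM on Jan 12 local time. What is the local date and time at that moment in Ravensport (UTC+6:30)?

Ravensport is 2:30 ahead of Dubai.
Shift by the zone difference: 6:40 PM + 2:30 = 9:10 PM on Jan 12 in Ravensport.

9:10 PM on January 12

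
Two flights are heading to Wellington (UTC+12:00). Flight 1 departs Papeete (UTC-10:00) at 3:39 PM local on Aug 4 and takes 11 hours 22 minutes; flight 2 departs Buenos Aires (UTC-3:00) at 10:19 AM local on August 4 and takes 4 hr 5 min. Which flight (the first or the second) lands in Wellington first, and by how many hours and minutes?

the second, by 19 hours 37 minutes

Flight 1 in UTC: 3:39 PM + 10:00 = 1:39 AM on Aug 5.
+11 hours 22 minutes → arrive 1:01 PM UTC on Aug 5.
Flight 2 in UTC: 10:19 AM + 3:00 = 1:19 PM on Aug 4.
+4 hours and 5 minutes → arrive 5:24 PM UTC on Aug 4.
Flight 2 lands earlier by 19 hours 37 minutes.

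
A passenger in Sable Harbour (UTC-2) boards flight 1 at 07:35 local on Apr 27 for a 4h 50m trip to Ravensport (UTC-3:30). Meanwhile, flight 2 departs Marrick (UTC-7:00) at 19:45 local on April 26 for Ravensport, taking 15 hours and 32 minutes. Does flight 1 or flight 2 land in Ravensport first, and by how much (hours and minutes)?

the first, by 3 hours 52 minutes

Flight 1 in UTC: 07:35 + 2:00 = 09:35 on Apr 27.
+4 hours and 50 minutes → arrive 14:25 UTC on Apr 27.
Flight 2 in UTC: 19:45 + 7:00 = 02:45 on Apr 27.
+15 hours and 32 minutes → arrive 18:17 UTC on Apr 27.
Flight 1 lands earlier by 3 hours 52 minutes.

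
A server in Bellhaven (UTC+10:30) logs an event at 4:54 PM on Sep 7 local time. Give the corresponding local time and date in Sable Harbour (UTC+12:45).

In UTC: 4:54 PM − 10:30 = 6:24 AM on Sep 7.
Sable Harbour is UTC+12:45: 6:24 AM + 12:45 = 7:09 PM on Sep 7.

7:09 PM on September 7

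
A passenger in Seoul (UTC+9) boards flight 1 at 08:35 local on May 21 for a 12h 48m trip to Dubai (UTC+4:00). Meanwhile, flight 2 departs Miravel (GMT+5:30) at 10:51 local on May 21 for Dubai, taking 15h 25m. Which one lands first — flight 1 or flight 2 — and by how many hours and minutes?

Flight 1 in UTC: 08:35 − 9:00 = 23:35 on May 20.
+12 hours and 48 minutes → arrive 12:23 UTC on May 21.
Flight 2 in UTC: 10:51 − 5:30 = 05:21 on May 21.
+15 hours 25 minutes → arrive 20:46 UTC on May 21.
Flight 1 lands earlier by 8 hours 23 minutes.

the first, by 8 hours 23 minutes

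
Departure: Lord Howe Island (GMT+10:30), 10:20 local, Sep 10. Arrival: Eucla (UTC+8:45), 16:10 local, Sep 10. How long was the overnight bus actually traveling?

7 hours 35 minutes

Eucla is 1:45 behind Lord Howe Island.
Clock-face elapsed time (ignoring zones) is 5 hours 50 minutes.
Actual elapsed = 5 hours 50 minutes + 1:45 = 7 hours 35 minutes.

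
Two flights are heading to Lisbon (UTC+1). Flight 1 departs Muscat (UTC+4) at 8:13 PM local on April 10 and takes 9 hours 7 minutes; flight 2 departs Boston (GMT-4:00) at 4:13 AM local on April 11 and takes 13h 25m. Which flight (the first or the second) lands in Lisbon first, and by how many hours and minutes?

Flight 1 in UTC: 8:13 PM − 4:00 = 4:13 PM on Apr 10.
+9 hours 7 minutes → arrive 1:20 AM UTC on Apr 11.
Flight 2 in UTC: 4:13 AM + 4:00 = 8:13 AM on Apr 11.
+13 hours 25 minutes → arrive 9:38 PM UTC on Apr 11.
Flight 1 lands earlier by 20 hours 18 minutes.

the first, by 20 hours 18 minutes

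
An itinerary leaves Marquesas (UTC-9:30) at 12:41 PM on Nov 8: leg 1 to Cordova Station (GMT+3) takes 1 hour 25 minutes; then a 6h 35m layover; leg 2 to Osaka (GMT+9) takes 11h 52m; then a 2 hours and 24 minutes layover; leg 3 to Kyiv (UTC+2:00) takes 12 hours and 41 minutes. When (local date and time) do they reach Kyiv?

11:08 AM on November 10

Convert departure to UTC: 12:41 PM + 9:30 = 10:11 PM UTC on Nov 8.
Add 1 hour 25 minutes leg 1 → 11:36 PM UTC.
Add 6 hours 35 minutes layover in Cordova Station → 6:11 AM UTC (Nov 9).
Add 11 hours and 52 minutes leg 2 → 6:03 PM UTC.
Add 2 hours and 24 minutes layover in Osaka → 8:27 PM UTC.
Add 12 hours and 41 minutes leg 3 → 9:08 AM UTC (Nov 10).
Kyiv is UTC+2:00, so local arrival = 9:08 AM + 2:00 = 11:08 AM on Nov 10.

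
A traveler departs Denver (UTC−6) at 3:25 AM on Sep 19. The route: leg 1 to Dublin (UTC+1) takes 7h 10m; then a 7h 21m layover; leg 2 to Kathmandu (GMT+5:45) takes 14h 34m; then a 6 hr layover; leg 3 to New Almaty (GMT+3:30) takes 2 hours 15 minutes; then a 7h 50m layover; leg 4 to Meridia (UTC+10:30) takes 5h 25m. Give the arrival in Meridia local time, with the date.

10:30 PM on September 21

Convert departure to UTC: 3:25 AM + 6:00 = 9:25 AM UTC on Sep 19.
Add 7 hours and 10 minutes leg 1 → 4:35 PM UTC.
Add 7 hours 21 minutes layover in Dublin → 11:56 PM UTC.
Add 14 hours 34 minutes leg 2 → 2:30 PM UTC (Sep 20).
Add 6 hours layover in Kathmandu → 8:30 PM UTC.
Add 2 hours and 15 minutes leg 3 → 10:45 PM UTC.
Add 7 hours 50 minutes layover in New Almaty → 6:35 AM UTC (Sep 21).
Add 5 hours and 25 minutes leg 4 → 12:00 PM UTC.
Meridia is UTC+10:30, so local arrival = 12:00 PM + 10:30 = 10:30 PM on Sep 21.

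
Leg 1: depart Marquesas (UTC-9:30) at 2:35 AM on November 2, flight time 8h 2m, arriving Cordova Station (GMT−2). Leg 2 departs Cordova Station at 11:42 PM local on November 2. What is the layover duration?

Convert departure to UTC: 2:35 AM + 9:30 = 12:05 PM UTC on Nov 2.
Add 8 hours 2 minutes flight time → 8:07 PM UTC.
Cordova Station is UTC−2:00, so local arrival = 8:07 PM − 2:00 = 6:07 PM on Nov 2.
Layover = 11:42 PM − 6:07 PM = 5 hours 35 minutes.

5 hours 35 minutes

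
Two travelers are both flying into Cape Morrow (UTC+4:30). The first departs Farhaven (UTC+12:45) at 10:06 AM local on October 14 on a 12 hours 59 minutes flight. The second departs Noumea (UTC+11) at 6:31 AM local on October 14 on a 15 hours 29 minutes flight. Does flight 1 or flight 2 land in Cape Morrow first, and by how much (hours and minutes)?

the first, by 40 minutes

Flight 1 in UTC: 10:06 AM − 12:45 = 9:21 PM on Oct 13.
+12 hours 59 minutes → arrive 10:20 AM UTC on Oct 14.
Flight 2 in UTC: 6:31 AM − 11:00 = 7:31 PM on Oct 13.
+15 hours 29 minutes → arrive 11:00 AM UTC on Oct 14.
Flight 1 lands earlier by 40 minutes.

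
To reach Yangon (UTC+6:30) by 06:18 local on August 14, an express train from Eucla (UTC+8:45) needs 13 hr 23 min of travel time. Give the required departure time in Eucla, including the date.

Target arrival in UTC: 06:18 − 6:30 = 23:48 on Aug 13.
Subtract 13 hours and 23 minutes → departure 10:25 UTC on Aug 13.
Eucla is UTC+8:45: 10:25 + 8:45 = 19:10 on Aug 13.

19:10 on August 13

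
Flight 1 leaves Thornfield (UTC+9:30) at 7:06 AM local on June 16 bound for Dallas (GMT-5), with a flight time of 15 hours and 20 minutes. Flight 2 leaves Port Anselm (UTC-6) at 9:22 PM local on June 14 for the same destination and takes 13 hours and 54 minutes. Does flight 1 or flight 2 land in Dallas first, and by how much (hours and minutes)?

Flight 1 in UTC: 7:06 AM − 9:30 = 9:36 PM on Jun 15.
+15 hours and 20 minutes → arrive 12:56 PM UTC on Jun 16.
Flight 2 in UTC: 9:22 PM + 6:00 = 3:22 AM on Jun 15.
+13 hours 54 minutes → arrive 5:16 PM UTC on Jun 15.
Flight 2 lands earlier by 19 hours 40 minutes.

the second, by 19 hours 40 minutes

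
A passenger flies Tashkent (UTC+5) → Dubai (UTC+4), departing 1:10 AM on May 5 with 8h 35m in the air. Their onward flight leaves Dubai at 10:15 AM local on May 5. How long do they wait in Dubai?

Convert departure to UTC: 1:10 AM − 5:00 = 8:10 PM UTC on May 4.
Add 8 hours 35 minutes flight time → 4:45 AM UTC (May 5).
Dubai is UTC+4:00, so local arrival = 4:45 AM + 4:00 = 8:45 AM on May 5.
Layover = 10:15 AM − 8:45 AM = 1 hour 30 minutes.

1 hour 30 minutes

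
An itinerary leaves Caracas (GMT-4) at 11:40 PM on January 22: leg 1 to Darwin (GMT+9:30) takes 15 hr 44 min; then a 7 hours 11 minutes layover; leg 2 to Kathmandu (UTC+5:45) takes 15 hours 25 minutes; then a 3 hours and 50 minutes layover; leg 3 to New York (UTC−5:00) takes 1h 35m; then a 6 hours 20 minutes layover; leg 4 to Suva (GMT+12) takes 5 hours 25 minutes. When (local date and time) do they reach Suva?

11:10 PM on January 25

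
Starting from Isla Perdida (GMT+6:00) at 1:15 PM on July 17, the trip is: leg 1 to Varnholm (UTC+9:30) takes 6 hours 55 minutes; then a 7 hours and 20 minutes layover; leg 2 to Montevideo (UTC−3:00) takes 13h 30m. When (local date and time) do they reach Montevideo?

8:00 AM on July 18

Convert departure to UTC: 1:15 PM − 6:00 = 7:15 AM UTC on Jul 17.
Add 6 hours 55 minutes leg 1 → 2:10 PM UTC.
Add 7 hours 20 minutes layover in Varnholm → 9:30 PM UTC.
Add 13 hours 30 minutes leg 2 → 11:00 AM UTC (Jul 18).
Montevideo is UTC−3:00, so local arrival = 11:00 AM − 3:00 = 8:00 AM on Jul 18.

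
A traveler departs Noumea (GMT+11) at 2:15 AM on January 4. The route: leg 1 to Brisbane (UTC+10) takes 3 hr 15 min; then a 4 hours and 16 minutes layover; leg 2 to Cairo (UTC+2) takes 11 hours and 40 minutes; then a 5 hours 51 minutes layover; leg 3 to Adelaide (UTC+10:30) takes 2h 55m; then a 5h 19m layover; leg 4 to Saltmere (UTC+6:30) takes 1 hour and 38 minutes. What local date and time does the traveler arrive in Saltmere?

Convert departure to UTC: 2:15 AM − 11:00 = 3:15 PM UTC on Jan 3.
Add 3 hours 15 minutes leg 1 → 6:30 PM UTC.
Add 4 hours 16 minutes layover in Brisbane → 10:46 PM UTC.
Add 11 hours and 40 minutes leg 2 → 10:26 AM UTC (Jan 4).
Add 5 hours 51 minutes layover in Cairo → 4:17 PM UTC.
Add 2 hours 55 minutes leg 3 → 7:12 PM UTC.
Add 5 hours 19 minutes layover in Adelaide → 12:31 AM UTC (Jan 5).
Add 1 hour and 38 minutes leg 4 → 2:09 AM UTC.
Saltmere is UTC+6:30, so local arrival = 2:09 AM + 6:30 = 8:39 AM on Jan 5.

8:39 AM on January 5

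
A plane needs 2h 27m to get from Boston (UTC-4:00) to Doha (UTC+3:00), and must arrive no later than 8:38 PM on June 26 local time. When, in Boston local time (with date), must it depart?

Target arrival in UTC: 8:38 PM − 3:00 = 5:38 PM on Jun 26.
Subtract 2 hours 27 minutes → departure 3:11 PM UTC on Jun 26.
Boston is UTC−4:00: 3:11 PM − 4:00 = 11:11 AM on Jun 26.

11:11 AM on June 26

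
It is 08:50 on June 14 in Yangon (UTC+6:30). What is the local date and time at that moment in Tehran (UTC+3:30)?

Tehran is 3:00 behind Yangon.
Shift by the zone difference: 08:50 − 3:00 = 05:50 on Jun 14 in Tehran.

05:50 on June 14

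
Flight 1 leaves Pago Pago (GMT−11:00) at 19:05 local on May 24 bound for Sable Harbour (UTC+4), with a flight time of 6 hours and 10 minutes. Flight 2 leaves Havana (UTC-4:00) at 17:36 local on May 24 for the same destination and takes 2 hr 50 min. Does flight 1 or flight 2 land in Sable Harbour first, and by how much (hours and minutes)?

the second, by 11 hours 49 minutes

Flight 1 in UTC: 19:05 + 11:00 = 06:05 on May 25.
+6 hours and 10 minutes → arrive 12:15 UTC on May 25.
Flight 2 in UTC: 17:36 + 4:00 = 21:36 on May 24.
+2 hours and 50 minutes → arrive 00:26 UTC on May 25.
Flight 2 lands earlier by 11 hours 49 minutes.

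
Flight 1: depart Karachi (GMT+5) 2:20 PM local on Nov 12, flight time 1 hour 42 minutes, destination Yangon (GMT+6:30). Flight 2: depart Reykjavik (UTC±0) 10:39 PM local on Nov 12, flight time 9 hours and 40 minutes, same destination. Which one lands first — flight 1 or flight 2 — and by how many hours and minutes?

Flight 1 in UTC: 2:20 PM − 5:00 = 9:20 AM on Nov 12.
+1 hour and 42 minutes → arrive 11:02 AM UTC on Nov 12.
Flight 2 departs at 10:39 PM UTC (Nov 12).
+9 hours and 40 minutes → arrive 8:19 AM UTC on Nov 13.
Flight 1 lands earlier by 21 hours 17 minutes.

the first, by 21 hours 17 minutes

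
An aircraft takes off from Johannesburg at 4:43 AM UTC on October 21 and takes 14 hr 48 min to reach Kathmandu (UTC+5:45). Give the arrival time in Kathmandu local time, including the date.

Departure is given in UTC: 4:43 AM on Oct 21.
Add 14 hours 48 minutes → 7:31 PM UTC.
Kathmandu is UTC+5:45: 7:31 PM + 5:45 = 1:16 AM on Oct 22.

1:16 AM on Oct 22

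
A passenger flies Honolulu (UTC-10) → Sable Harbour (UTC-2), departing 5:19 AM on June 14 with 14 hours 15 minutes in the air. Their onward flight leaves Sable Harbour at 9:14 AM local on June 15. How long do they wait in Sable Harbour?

5 hours 40 minutes

Convert departure to UTC: 5:19 AM + 10:00 = 3:19 PM UTC on Jun 14.
Add 14 hours and 15 minutes flight time → 5:34 AM UTC (Jun 15).
Sable Harbour is UTC−2:00, so local arrival = 5:34 AM − 2:00 = 3:34 AM on Jun 15.
Layover = 9:14 AM − 3:34 AM = 5 hours 40 minutes.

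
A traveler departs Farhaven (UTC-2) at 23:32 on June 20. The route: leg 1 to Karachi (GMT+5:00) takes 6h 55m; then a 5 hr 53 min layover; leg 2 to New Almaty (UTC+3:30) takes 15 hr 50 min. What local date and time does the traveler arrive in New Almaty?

09:40 on June 22

Convert departure to UTC: 23:32 + 2:00 = 01:32 UTC on Jun 21.
Add 6 hours 55 minutes leg 1 → 08:27 UTC.
Add 5 hours 53 minutes layover in Karachi → 14:20 UTC.
Add 15 hours 50 minutes leg 2 → 06:10 UTC (Jun 22).
New Almaty is UTC+3:30, so local arrival = 06:10 + 3:30 = 09:40 on Jun 22.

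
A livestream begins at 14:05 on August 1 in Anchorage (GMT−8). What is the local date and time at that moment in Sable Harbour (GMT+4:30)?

In UTC: 14:05 + 8:00 = 22:05 on Aug 1.
Sable Harbour is UTC+4:30: 22:05 + 4:30 = 02:35 on Aug 2.

02:35 on August 2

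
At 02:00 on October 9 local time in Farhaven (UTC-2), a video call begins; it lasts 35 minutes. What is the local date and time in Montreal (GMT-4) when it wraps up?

00:35 on Oct 9

Montreal is 2:00 behind Farhaven.
After 35 minutes it is 02:35 in Farhaven.
Shift by the zone difference: 02:35 − 2:00 = 00:35 on Oct 9 in Montreal.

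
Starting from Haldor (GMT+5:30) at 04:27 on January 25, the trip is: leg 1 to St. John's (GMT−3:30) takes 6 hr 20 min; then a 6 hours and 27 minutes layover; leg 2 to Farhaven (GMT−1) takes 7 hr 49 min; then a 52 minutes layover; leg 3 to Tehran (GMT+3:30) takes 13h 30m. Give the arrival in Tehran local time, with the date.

13:25 on January 26

Convert departure to UTC: 04:27 − 5:30 = 22:57 UTC on Jan 24.
Add 6 hours and 20 minutes leg 1 → 05:17 UTC (Jan 25).
Add 6 hours and 27 minutes layover in St. John's → 11:44 UTC.
Add 7 hours 49 minutes leg 2 → 19:33 UTC.
Add 52 minutes layover in Farhaven → 20:25 UTC.
Add 13 hours and 30 minutes leg 3 → 09:55 UTC (Jan 26).
Tehran is UTC+3:30, so local arrival = 09:55 + 3:30 = 13:25 on Jan 26.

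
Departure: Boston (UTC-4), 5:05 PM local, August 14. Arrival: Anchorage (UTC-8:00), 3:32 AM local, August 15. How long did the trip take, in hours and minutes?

14 hours 27 minutes

Departure in UTC: 5:05 PM + 4:00 = 9:05 PM on Aug 14.
Arrival in UTC: 3:32 AM + 8:00 = 11:32 AM on Aug 15.
Elapsed = 11:32 AM − 9:05 PM (+1 day) = 14 hours 27 minutes.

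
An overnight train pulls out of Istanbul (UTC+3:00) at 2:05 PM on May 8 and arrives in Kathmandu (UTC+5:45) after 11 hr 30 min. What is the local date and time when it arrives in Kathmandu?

Convert departure to UTC: 2:05 PM − 3:00 = 11:05 AM UTC on May 8.
Add 11 hours 30 minutes travel time → 10:35 PM UTC.
Kathmandu is UTC+5:45, so local arrival = 10:35 PM + 5:45 = 4:20 AM on May 9.

4:20 AM on May 9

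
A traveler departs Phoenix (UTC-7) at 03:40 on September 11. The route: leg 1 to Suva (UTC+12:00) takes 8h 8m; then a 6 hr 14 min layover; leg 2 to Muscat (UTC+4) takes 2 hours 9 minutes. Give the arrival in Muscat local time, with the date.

Convert departure to UTC: 03:40 + 7:00 = 10:40 UTC on Sep 11.
Add 8 hours 8 minutes leg 1 → 18:48 UTC.
Add 6 hours 14 minutes layover in Suva → 01:02 UTC (Sep 12).
Add 2 hours and 9 minutes leg 2 → 03:11 UTC.
Muscat is UTC+4:00, so local arrival = 03:11 + 4:00 = 07:11 on Sep 12.

07:11 on September 12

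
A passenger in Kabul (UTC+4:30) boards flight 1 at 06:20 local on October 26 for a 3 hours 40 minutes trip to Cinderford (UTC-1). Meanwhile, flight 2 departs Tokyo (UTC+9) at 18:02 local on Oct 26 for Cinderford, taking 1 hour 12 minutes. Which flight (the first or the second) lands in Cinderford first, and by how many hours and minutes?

the first, by 4 hours 44 minutes

Flight 1 in UTC: 06:20 − 4:30 = 01:50 on Oct 26.
+3 hours 40 minutes → arrive 05:30 UTC on Oct 26.
Flight 2 in UTC: 18:02 − 9:00 = 09:02 on Oct 26.
+1 hour and 12 minutes → arrive 10:14 UTC on Oct 26.
Flight 1 lands earlier by 4 hours 44 minutes.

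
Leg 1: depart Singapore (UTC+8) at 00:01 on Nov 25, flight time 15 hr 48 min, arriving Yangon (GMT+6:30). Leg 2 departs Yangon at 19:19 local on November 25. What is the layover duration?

Convert departure to UTC: 00:01 − 8:00 = 16:01 UTC on Nov 24.
Add 15 hours and 48 minutes flight time → 07:49 UTC (Nov 25).
Yangon is UTC+6:30, so local arrival = 07:49 + 6:30 = 14:19 on Nov 25.
Layover = 19:19 − 14:19 = 5 hours.

5 hours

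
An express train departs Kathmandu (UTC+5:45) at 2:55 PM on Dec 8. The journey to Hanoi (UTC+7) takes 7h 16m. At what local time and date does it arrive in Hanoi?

Convert departure to UTC: 2:55 PM − 5:45 = 9:10 AM UTC on Dec 8.
Add 7 hours 16 minutes travel time → 4:26 PM UTC.
Hanoi is UTC+7:00, so local arrival = 4:26 PM + 7:00 = 11:26 PM on Dec 8.

11:26 PM on December 8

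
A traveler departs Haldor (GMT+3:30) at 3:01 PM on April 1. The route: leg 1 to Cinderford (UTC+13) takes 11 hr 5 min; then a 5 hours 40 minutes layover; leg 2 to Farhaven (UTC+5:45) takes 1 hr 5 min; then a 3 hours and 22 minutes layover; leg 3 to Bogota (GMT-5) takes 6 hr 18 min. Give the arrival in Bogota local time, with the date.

Convert departure to UTC: 3:01 PM − 3:30 = 11:31 AM UTC on Apr 1.
Add 11 hours 5 minutes leg 1 → 10:36 PM UTC.
Add 5 hours and 40 minutes layover in Cinderford → 4:16 AM UTC (Apr 2).
Add 1 hour and 5 minutes leg 2 → 5:21 AM UTC.
Add 3 hours 22 minutes layover in Farhaven → 8:43 AM UTC.
Add 6 hours 18 minutes leg 3 → 3:01 PM UTC.
Bogota is UTC−5:00, so local arrival = 3:01 PM − 5:00 = 10:01 AM on Apr 2.

10:01 AM on April 2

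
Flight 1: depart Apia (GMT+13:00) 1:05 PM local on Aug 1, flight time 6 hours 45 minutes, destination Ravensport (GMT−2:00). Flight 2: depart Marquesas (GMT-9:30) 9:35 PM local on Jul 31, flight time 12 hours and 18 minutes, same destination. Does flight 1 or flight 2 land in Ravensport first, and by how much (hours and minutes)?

the first, by 12 hours 33 minutes

Flight 1 in UTC: 1:05 PM − 13:00 = 12:05 AM on Aug 1.
+6 hours 45 minutes → arrive 6:50 AM UTC on Aug 1.
Flight 2 in UTC: 9:35 PM + 9:30 = 7:05 AM on Aug 1.
+12 hours and 18 minutes → arrive 7:23 PM UTC on Aug 1.
Flight 1 lands earlier by 12 hours 33 minutes.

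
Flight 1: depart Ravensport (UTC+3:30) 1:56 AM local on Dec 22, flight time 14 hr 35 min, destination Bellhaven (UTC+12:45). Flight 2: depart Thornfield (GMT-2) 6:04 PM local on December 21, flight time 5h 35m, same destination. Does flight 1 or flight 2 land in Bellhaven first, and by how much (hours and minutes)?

Flight 1 in UTC: 1:56 AM − 3:30 = 10:26 PM on Dec 21.
+14 hours and 35 minutes → arrive 1:01 PM UTC on Dec 22.
Flight 2 in UTC: 6:04 PM + 2:00 = 8:04 PM on Dec 21.
+5 hours and 35 minutes → arrive 1:39 AM UTC on Dec 22.
Flight 2 lands earlier by 11 hours 22 minutes.

the second, by 11 hours 22 minutes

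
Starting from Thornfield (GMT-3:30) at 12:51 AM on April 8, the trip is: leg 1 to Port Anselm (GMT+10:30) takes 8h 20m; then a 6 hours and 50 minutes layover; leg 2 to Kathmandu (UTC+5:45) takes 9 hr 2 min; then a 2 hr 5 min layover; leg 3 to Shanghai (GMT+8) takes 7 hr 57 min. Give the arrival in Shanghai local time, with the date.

10:35 PM on April 9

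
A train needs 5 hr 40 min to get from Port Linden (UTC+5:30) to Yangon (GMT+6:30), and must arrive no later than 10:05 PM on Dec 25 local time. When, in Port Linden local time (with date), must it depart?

3:25 PM on December 25

Target arrival in UTC: 10:05 PM − 6:30 = 3:35 PM on Dec 25.
Subtract 5 hours 40 minutes → departure 9:55 AM UTC on Dec 25.
Port Linden is UTC+5:30: 9:55 AM + 5:30 = 3:25 PM on Dec 25.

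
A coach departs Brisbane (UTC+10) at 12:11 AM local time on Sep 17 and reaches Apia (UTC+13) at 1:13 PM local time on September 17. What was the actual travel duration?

10 hours 2 minutes

Departure in UTC: 12:11 AM − 10:00 = 2:11 PM on Sep 16.
Arrival in UTC: 1:13 PM − 13:00 = 12:13 AM on Sep 17.
Elapsed = 12:13 AM − 2:11 PM (+1 day) = 10 hours 2 minutes.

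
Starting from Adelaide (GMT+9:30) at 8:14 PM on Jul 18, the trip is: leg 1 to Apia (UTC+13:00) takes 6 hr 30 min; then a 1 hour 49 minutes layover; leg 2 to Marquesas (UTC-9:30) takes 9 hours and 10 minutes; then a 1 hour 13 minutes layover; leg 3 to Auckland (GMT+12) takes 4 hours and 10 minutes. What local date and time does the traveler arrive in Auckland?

9:36 PM on Jul 19

Convert departure to UTC: 8:14 PM − 9:30 = 10:44 AM UTC on Jul 18.
Add 6 hours 30 minutes leg 1 → 5:14 PM UTC.
Add 1 hour 49 minutes layover in Apia → 7:03 PM UTC.
Add 9 hours 10 minutes leg 2 → 4:13 AM UTC (Jul 19).
Add 1 hour 13 minutes layover in Marquesas → 5:26 AM UTC.
Add 4 hours and 10 minutes leg 3 → 9:36 AM UTC.
Auckland is UTC+12:00, so local arrival = 9:36 AM + 12:00 = 9:36 PM on Jul 19.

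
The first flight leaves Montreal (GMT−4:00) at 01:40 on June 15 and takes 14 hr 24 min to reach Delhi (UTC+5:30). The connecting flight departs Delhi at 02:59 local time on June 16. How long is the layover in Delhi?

1 hour 25 minutes

Convert departure to UTC: 01:40 + 4:00 = 05:40 UTC on Jun 15.
Add 14 hours and 24 minutes flight time → 20:04 UTC.
Delhi is UTC+5:30, so local arrival = 20:04 + 5:30 = 01:34 on Jun 16.
Layover = 02:59 − 01:34 = 1 hour 25 minutes.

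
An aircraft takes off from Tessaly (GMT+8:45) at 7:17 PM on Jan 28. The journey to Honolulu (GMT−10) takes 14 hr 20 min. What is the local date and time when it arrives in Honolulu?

2:52 PM on January 28

Convert departure to UTC: 7:17 PM − 8:45 = 10:32 AM UTC on Jan 28.
Add 14 hours and 20 minutes travel time → 12:52 AM UTC (Jan 29).
Honolulu is UTC−10:00, so local arrival = 12:52 AM − 10:00 = 2:52 PM on Jan 28.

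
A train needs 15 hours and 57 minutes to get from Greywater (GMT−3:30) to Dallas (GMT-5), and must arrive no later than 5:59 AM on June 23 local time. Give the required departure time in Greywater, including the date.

Target arrival in UTC: 5:59 AM + 5:00 = 10:59 AM on Jun 23.
Subtract 15 hours 57 minutes → departure 7:02 PM UTC on Jun 22.
Greywater is UTC−3:30: 7:02 PM − 3:30 = 3:32 PM on Jun 22.

3:32 PM on June 22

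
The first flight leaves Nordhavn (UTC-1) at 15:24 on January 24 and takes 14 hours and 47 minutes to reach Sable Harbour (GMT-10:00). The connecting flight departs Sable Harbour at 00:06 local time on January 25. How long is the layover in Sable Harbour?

Convert departure to UTC: 15:24 + 1:00 = 16:24 UTC on Jan 24.
Add 14 hours 47 minutes flight time → 07:11 UTC (Jan 25).
Sable Harbour is UTC−10:00, so local arrival = 07:11 − 10:00 = 21:11 on Jan 24.
Layover = 00:06 − 21:11 (+1 day) = 2 hours 55 minutes.

2 hours 55 minutes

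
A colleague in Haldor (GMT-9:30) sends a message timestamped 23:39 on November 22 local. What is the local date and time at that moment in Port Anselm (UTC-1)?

Port Anselm is 8:30 ahead of Haldor.
Shift by the zone difference: 23:39 + 8:30 = 08:09 on Nov 23 in Port Anselm.

08:09 on November 23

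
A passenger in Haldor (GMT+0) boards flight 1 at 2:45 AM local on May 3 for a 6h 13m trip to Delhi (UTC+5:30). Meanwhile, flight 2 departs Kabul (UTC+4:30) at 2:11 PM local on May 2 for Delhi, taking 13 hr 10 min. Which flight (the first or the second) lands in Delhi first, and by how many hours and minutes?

Flight 1 departs at 2:45 AM UTC (May 3).
+6 hours and 13 minutes → arrive 8:58 AM UTC on May 3.
Flight 2 in UTC: 2:11 PM − 4:30 = 9:41 AM on May 2.
+13 hours and 10 minutes → arrive 10:51 PM UTC on May 2.
Flight 2 lands earlier by 10 hours 7 minutes.

the second, by 10 hours 7 minutes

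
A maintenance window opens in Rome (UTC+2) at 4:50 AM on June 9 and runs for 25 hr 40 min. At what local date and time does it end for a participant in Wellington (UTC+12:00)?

4:30 PM on June 10

Wellington is 10:00 ahead of Rome.
After 25 hours 40 minutes it is 6:30 AM (Jun 10) in Rome.
Shift by the zone difference: 6:30 AM + 10:00 = 4:30 PM on Jun 10 in Wellington.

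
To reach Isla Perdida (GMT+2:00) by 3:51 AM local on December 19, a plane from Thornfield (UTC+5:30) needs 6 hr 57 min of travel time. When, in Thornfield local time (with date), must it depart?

12:24 AM on December 19

Target arrival in UTC: 3:51 AM − 2:00 = 1:51 AM on Dec 19.
Subtract 6 hours and 57 minutes → departure 6:54 PM UTC on Dec 18.
Thornfield is UTC+5:30: 6:54 PM + 5:30 = 12:24 AM on Dec 19.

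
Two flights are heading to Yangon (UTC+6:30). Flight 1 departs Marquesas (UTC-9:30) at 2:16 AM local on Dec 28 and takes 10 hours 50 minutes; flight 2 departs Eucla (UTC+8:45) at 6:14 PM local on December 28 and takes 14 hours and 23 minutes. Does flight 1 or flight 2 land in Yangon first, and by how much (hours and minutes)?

the first, by 1 hour 16 minutes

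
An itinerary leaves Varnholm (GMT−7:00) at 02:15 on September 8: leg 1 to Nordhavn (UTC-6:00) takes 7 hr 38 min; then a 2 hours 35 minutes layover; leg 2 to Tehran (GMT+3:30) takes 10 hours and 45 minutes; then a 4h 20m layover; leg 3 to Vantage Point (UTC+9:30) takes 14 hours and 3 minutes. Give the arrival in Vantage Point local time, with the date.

10:06 on September 10

Convert departure to UTC: 02:15 + 7:00 = 09:15 UTC on Sep 8.
Add 7 hours and 38 minutes leg 1 → 16:53 UTC.
Add 2 hours and 35 minutes layover in Nordhavn → 19:28 UTC.
Add 10 hours 45 minutes leg 2 → 06:13 UTC (Sep 9).
Add 4 hours 20 minutes layover in Tehran → 10:33 UTC.
Add 14 hours 3 minutes leg 3 → 00:36 UTC (Sep 10).
Vantage Point is UTC+9:30, so local arrival = 00:36 + 9:30 = 10:06 on Sep 10.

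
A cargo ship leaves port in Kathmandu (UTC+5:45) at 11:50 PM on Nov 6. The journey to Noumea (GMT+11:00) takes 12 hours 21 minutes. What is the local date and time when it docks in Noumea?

Convert departure to UTC: 11:50 PM − 5:45 = 6:05 PM UTC on Nov 6.
Add 12 hours 21 minutes travel time → 6:26 AM UTC (Nov 7).
Noumea is UTC+11:00, so local arrival = 6:26 AM + 11:00 = 5:26 PM on Nov 7.

5:26 PM on November 7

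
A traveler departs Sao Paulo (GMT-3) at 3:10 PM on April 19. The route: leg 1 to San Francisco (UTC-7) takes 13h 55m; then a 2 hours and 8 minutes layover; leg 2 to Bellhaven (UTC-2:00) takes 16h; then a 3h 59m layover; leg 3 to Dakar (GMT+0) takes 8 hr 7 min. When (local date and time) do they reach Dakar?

Convert departure to UTC: 3:10 PM + 3:00 = 6:10 PM UTC on Apr 19.
Add 13 hours and 55 minutes leg 1 → 8:05 AM UTC (Apr 20).
Add 2 hours and 8 minutes layover in San Francisco → 10:13 AM UTC.
Add 16 hours leg 2 → 2:13 AM UTC (Apr 21).
Add 3 hours 59 minutes layover in Bellhaven → 6:12 AM UTC.
Add 8 hours and 7 minutes leg 3 → 2:19 PM UTC.
Dakar is UTC+0, so local arrival is the same: 2:19 PM on Apr 21.

2:19 PM on April 21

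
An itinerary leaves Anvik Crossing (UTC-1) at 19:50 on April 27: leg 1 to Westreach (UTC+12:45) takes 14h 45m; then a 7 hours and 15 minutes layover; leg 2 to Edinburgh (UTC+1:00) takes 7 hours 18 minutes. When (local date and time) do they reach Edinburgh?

Convert departure to UTC: 19:50 + 1:00 = 20:50 UTC on Apr 27.
Add 14 hours and 45 minutes leg 1 → 11:35 UTC (Apr 28).
Add 7 hours 15 minutes layover in Westreach → 18:50 UTC.
Add 7 hours and 18 minutes leg 2 → 02:08 UTC (Apr 29).
Edinburgh is UTC+1:00, so local arrival = 02:08 + 1:00 = 03:08 on Apr 29.

03:08 on Apr 29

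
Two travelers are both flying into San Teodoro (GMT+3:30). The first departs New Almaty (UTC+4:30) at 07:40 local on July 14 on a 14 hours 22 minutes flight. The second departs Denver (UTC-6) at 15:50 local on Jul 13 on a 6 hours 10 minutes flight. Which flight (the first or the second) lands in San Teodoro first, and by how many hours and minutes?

Flight 1 in UTC: 07:40 − 4:30 = 03:10 on Jul 14.
+14 hours and 22 minutes → arrive 17:32 UTC on Jul 14.
Flight 2 in UTC: 15:50 + 6:00 = 21:50 on Jul 13.
+6 hours and 10 minutes → arrive 04:00 UTC on Jul 14.
Flight 2 lands earlier by 13 hours 32 minutes.

the second, by 13 hours 32 minutes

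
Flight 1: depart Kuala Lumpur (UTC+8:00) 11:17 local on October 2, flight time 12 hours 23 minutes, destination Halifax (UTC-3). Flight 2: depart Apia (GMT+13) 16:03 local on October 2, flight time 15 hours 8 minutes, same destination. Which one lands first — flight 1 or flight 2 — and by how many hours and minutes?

the first, by 2 hours 31 minutes

Flight 1 in UTC: 11:17 − 8:00 = 03:17 on Oct 2.
+12 hours and 23 minutes → arrive 15:40 UTC on Oct 2.
Flight 2 in UTC: 16:03 − 13:00 = 03:03 on Oct 2.
+15 hours and 8 minutes → arrive 18:11 UTC on Oct 2.
Flight 1 lands earlier by 2 hours 31 minutes.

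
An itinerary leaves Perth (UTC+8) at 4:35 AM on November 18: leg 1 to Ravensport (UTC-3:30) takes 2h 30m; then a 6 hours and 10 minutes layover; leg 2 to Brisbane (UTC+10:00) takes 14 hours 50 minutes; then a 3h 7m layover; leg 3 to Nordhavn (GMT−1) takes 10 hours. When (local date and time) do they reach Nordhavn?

8:12 AM on November 19

Convert departure to UTC: 4:35 AM − 8:00 = 8:35 PM UTC on Nov 17.
Add 2 hours and 30 minutes leg 1 → 11:05 PM UTC.
Add 6 hours and 10 minutes layover in Ravensport → 5:15 AM UTC (Nov 18).
Add 14 hours 50 minutes leg 2 → 8:05 PM UTC.
Add 3 hours and 7 minutes layover in Brisbane → 11:12 PM UTC.
Add 10 hours leg 3 → 9:12 AM UTC (Nov 19).
Nordhavn is UTC−1:00, so local arrival = 9:12 AM − 1:00 = 8:12 AM on Nov 19.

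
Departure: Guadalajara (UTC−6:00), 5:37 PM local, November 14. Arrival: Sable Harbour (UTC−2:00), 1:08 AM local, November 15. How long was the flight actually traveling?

Sable Harbour is 4:00 ahead of Guadalajara.
Clock-face elapsed time (ignoring zones) is 7 hours 31 minutes.
Actual elapsed = 7 hours 31 minutes − 4:00 = 3 hours 31 minutes.

3 hours 31 minutes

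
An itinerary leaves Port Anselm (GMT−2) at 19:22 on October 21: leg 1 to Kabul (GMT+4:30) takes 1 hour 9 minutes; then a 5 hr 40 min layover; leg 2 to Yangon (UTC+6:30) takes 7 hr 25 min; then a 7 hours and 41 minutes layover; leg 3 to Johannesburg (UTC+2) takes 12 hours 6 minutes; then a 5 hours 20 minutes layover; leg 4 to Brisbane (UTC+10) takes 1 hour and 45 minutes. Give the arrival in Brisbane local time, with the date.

00:28 on October 24

Convert departure to UTC: 19:22 + 2:00 = 21:22 UTC on Oct 21.
Add 1 hour and 9 minutes leg 1 → 22:31 UTC.
Add 5 hours 40 minutes layover in Kabul → 04:11 UTC (Oct 22).
Add 7 hours and 25 minutes leg 2 → 11:36 UTC.
Add 7 hours 41 minutes layover in Yangon → 19:17 UTC.
Add 12 hours 6 minutes leg 3 → 07:23 UTC (Oct 23).
Add 5 hours and 20 minutes layover in Johannesburg → 12:43 UTC.
Add 1 hour and 45 minutes leg 4 → 14:28 UTC.
Brisbane is UTC+10:00, so local arrival = 14:28 + 10:00 = 00:28 on Oct 24.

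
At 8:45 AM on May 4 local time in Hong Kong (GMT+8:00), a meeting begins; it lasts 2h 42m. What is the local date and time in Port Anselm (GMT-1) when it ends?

Convert start to UTC: 8:45 AM − 8:00 = 12:45 AM UTC on May 4.
Add 2 hours 42 minutes duration → 3:27 AM UTC.
Port Anselm is UTC−1:00, so local end time = 3:27 AM − 1:00 = 2:27 AM on May 4.

2:27 AM on May 4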